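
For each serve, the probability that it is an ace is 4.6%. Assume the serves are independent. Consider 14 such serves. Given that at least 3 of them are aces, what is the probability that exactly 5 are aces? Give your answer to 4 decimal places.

0.0112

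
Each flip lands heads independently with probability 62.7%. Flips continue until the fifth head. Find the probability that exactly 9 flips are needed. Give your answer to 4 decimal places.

0.1313

Y = trial on which the fifth success occurs; negative binomial, r=5, p=0.627.
P(Y=9) = C(8,4) · p^5 · (1−p)^4
= 70 · 0.096903 · 0.019357 = 0.131302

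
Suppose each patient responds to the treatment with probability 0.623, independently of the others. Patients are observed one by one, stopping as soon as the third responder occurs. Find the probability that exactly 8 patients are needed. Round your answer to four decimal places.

Y = trial on which the third success occurs; negative binomial, r=3, p=0.623.
P(Y=8) = C(7,2) · p^3 · (1−p)^5
= 21 · 0.2418 · 0.0076156 = 0.038671

0.0387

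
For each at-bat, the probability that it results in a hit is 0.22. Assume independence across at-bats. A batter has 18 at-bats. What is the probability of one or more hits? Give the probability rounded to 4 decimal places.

P(at least one) = 1 − P(none) = 1 − (1 − 0.22)^18
= 1 − 0.011421 = 0.988579

0.9886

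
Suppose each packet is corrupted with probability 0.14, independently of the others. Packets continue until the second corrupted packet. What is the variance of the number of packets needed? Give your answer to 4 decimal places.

87.7551

Y = total packets until the second success; negative binomial with r=2, p=0.14.
Var(Y) = r(1−p)/p² = 2·0.86 / 0.14² = 87.755102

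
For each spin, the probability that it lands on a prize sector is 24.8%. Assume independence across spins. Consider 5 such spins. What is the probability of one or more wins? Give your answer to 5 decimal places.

0.75951

P(at least one) = 1 − P(none) = 1 − (1 − 0.248)^5
= 1 − 0.2404857 = 0.7595143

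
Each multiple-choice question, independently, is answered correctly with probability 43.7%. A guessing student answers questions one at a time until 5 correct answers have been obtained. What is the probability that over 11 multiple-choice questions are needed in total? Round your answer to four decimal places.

Needing more than 11 multiple-choice questions ⇔ fewer than 5 successes in the first 11. With X ~ Binomial(11, 0.437), P(Y > 11) = P(X ≤ 4).
  k=0: C(11,0)·0.437^0·0.563^11 = 0.001801
  k=1: C(11,1)·0.437^1·0.563^10 = 0.015380
  k=2: C(11,2)·0.437^2·0.563^9 = 0.059690
  k=3: C(11,3)·0.437^3·0.563^8 = 0.138994
  k=4: C(11,4)·0.437^4·0.563^7 = 0.215774
P(X ≤ 4) = 0.431639

0.4316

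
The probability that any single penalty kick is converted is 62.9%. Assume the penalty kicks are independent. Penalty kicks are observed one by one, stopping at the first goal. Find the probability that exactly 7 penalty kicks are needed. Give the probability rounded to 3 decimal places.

0.002

Geometric (trials to first success), p = 0.629.
P(Y = 7) = (1−p)^6 · p = 0.0026076 · 0.629 = 0.00164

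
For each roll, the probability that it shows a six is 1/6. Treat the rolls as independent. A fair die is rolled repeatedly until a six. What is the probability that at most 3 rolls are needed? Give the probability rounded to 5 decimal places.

0.42130

Y = number of rolls to the first success; geometric, p = 0.166667.
P(Y ≤ 3) = 1 − (1−p)^3 = 1 − 0.5787037 = 0.4212963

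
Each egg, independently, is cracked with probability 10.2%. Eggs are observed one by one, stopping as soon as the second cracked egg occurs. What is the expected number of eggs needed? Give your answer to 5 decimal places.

19.60784

Y = total eggs until the second success; negative binomial with r=2, p=0.102.
E[Y] = r / p = 2 / 0.102 = 19.6078431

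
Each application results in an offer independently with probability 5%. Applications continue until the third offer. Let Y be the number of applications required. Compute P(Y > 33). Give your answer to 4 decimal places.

0.7728

Needing more than 33 applications ⇔ fewer than 3 successes in the first 33. With X ~ Binomial(33, 0.05), P(Y > 33) = P(X ≤ 2).
  k=0: C(33,0)·0.05^0·0.95^33 = 0.184026
  k=1: C(33,1)·0.05^1·0.95^32 = 0.319624
  k=2: C(33,2)·0.05^2·0.95^31 = 0.269157
P(X ≤ 2) = 0.772807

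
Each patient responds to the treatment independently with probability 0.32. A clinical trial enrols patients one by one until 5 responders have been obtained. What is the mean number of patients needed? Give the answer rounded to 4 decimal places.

15.6250

Y = total patients until the fifth success; negative binomial with r=5, p=0.32.
E[Y] = r / p = 5 / 0.32 = 15.625000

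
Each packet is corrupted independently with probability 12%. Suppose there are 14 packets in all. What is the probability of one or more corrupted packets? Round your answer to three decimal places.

0.833

P(at least one) = 1 − P(none) = 1 − (1 − 0.12)^14
= 1 − 0.16702 = 0.83298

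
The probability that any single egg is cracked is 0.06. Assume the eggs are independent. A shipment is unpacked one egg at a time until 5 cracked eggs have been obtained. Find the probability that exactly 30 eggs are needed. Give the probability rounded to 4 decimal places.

0.0039

Y = trial on which the fifth success occurs; negative binomial, r=5, p=0.06.
P(Y=30) = C(29,4) · p^5 · (1−p)^25
= 23751 · 7.776e-07 · 0.21291 = 0.003932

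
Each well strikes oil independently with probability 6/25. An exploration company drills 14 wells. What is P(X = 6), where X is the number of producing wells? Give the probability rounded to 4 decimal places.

0.0639

X ~ Binomial(n=14, p=0.24).
P(X=6) = C(14,6) · p^6 · (1−p)^8
= 3003 · 0.0001911 · 0.1113 = 0.063875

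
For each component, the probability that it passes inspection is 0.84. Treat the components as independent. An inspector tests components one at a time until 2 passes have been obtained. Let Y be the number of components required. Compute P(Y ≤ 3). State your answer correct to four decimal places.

0.9314

Finishing within 3 components ⇔ at least 2 successes in the first 3. With X ~ Binomial(3, 0.84), P(Y ≤ 3) = 1 − P(X ≤ 1).
  k=0: C(3,0)·0.84^0·0.16^3 = 0.004096
  k=1: C(3,1)·0.84^1·0.16^2 = 0.064512
1 − 0.068608 = 0.931392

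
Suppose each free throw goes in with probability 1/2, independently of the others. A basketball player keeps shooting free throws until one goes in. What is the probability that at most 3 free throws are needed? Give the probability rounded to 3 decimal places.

0.875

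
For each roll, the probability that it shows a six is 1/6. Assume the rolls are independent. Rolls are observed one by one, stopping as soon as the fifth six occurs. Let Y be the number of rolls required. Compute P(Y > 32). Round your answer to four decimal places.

0.3641

Needing more than 32 rolls ⇔ fewer than 5 successes in the first 32. With X ~ Binomial(32, 0.166667), P(Y > 32) = P(X ≤ 4).
  k=0: C(32,0)·0.166667^0·0.833333^32 = 0.002926
  k=1: C(32,1)·0.166667^1·0.833333^31 = 0.018723
  k=2: C(32,2)·0.166667^2·0.833333^30 = 0.058042
  k=3: C(32,3)·0.166667^3·0.833333^29 = 0.116084
  k=4: C(32,4)·0.166667^4·0.833333^28 = 0.168322
P(X ≤ 4) = 0.364096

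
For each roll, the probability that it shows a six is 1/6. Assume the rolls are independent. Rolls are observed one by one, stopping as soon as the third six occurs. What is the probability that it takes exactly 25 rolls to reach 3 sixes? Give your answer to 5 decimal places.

0.02315

Y = trial on which the third success occurs; negative binomial, r=3, p=0.166667.
P(Y=25) = C(24,2) · p^3 · (1−p)^22
= 276 · 0.0046296 · 0.018114 = 0.0231456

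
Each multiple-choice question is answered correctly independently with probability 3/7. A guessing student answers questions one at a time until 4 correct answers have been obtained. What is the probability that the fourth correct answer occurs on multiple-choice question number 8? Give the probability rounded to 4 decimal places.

0.1259

Y = trial on which the fourth success occurs; negative binomial, r=4, p=0.428571.
P(Y=8) = C(7,3) · p^4 · (1−p)^4
= 35 · 0.033736 · 0.10662 = 0.125895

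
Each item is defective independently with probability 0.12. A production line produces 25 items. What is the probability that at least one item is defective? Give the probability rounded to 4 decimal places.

P(at least one) = 1 − P(none) = 1 − (1 − 0.12)^25
= 1 − 0.040932 = 0.959068

0.9591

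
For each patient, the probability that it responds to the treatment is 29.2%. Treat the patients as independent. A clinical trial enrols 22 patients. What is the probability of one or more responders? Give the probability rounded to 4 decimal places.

0.9995

P(at least one) = 1 − P(none) = 1 − (1 − 0.292)^22
= 1 − 0.000502 = 0.999498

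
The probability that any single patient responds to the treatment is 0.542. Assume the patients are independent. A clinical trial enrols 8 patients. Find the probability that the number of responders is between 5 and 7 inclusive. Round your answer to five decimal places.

X ~ Binomial(8, 0.542); P(5 ≤ X ≤ 7) = Σ C(8,k) p^k (1−p)^(8−k) over k:
  k=5: C(8,5)·0.542^5·0.458^3 = 0.2516407
  k=6: C(8,6)·0.542^6·0.458^2 = 0.1488966
  k=7: C(8,7)·0.542^7·0.458^1 = 0.0503443
Total = 0.4508816

0.45088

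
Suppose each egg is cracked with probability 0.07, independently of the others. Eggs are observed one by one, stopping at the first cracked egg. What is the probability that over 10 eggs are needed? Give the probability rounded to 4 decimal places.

0.4840

Y = number of eggs to the first success; geometric, p = 0.07.
P(Y > 10) = P(first 10 all fail) = (1−p)^10 = 0.483982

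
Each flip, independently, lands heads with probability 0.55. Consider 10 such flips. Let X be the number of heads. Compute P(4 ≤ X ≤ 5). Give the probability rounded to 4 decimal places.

X ~ Binomial(10, 0.55); P(4 ≤ X ≤ 5) = Σ C(10,k) p^k (1−p)^(10−k) over k:
  k=4: C(10,4)·0.55^4·0.45^6 = 0.159568
  k=5: C(10,5)·0.55^5·0.45^5 = 0.234033
Total = 0.393600

0.3936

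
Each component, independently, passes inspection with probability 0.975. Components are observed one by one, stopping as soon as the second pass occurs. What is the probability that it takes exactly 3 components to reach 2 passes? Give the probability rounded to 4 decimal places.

Y = trial on which the second success occurs; negative binomial, r=2, p=0.975.
P(Y=3) = C(2,1) · p^2 · (1−p)^1
= 2 · 0.95063 · 0.025 = 0.047531

0.0475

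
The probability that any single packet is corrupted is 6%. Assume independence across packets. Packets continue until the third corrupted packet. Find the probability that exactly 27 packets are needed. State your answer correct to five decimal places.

0.01590

Y = trial on which the third success occurs; negative binomial, r=3, p=0.06.
P(Y=27) = C(26,2) · p^3 · (1−p)^24
= 325 · 0.000216 · 0.2265 = 0.0159003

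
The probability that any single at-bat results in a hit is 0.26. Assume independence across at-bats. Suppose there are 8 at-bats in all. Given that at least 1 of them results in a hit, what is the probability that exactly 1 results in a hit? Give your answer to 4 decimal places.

X ~ Binomial(8, 0.26). Want P(X=1 | X≥1) = P(X=1) / P(X≥1).
P(X=1) = C(8,1)·0.26^1·0.74^7 = 0.252747
P(X≥1) = 1 − 0.089919 = 0.910081
Ratio = 0.252747 / 0.910081 = 0.277719

0.2777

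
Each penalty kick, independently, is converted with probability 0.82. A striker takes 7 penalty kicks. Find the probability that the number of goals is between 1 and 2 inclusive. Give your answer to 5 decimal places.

X ~ Binomial(7, 0.82); P(1 ≤ X ≤ 2) = Σ C(7,k) p^k (1−p)^(7−k) over k:
  k=1: C(7,1)·0.82^1·0.18^6 = 0.0001952
  k=2: C(7,2)·0.82^2·0.18^5 = 0.0026681
Total = 0.0028634

0.00286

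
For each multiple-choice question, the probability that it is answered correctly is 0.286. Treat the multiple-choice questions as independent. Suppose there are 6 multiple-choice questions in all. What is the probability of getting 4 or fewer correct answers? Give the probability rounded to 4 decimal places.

X ~ Binomial(6, 0.286); P(X ≤ 4) = Σ C(6,k) p^k (1−p)^(6−k) over k:
  k=0: C(6,0)·0.286^0·0.714^6 = 0.132492
  k=1: C(6,1)·0.286^1·0.714^5 = 0.318426
  k=2: C(6,2)·0.286^2·0.714^4 = 0.318872
  k=3: C(6,3)·0.286^3·0.714^3 = 0.170303
  k=4: C(6,4)·0.286^4·0.714^2 = 0.051163
Total = 0.991255

0.9913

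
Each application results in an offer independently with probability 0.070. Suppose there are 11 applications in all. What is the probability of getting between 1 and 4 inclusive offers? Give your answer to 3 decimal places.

0.549

X ~ Binomial(11, 0.07); P(1 ≤ X ≤ 4) = Σ C(11,k) p^k (1−p)^(11−k) over k:
  k=1: C(11,1)·0.07^1·0.93^10 = 0.37267
  k=2: C(11,2)·0.07^2·0.93^9 = 0.14025
  k=3: C(11,3)·0.07^3·0.93^8 = 0.03167
  k=4: C(11,4)·0.07^4·0.93^7 = 0.00477
Total = 0.54935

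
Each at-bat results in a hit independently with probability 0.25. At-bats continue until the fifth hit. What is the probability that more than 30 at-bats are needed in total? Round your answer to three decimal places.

0.098

Needing more than 30 at-bats ⇔ fewer than 5 successes in the first 30. With X ~ Binomial(30, 0.25), P(Y > 30) = P(X ≤ 4).
  k=0: C(30,0)·0.25^0·0.75^30 = 0.00018
  k=1: C(30,1)·0.25^1·0.75^29 = 0.00179
  k=2: C(30,2)·0.25^2·0.75^28 = 0.00863
  k=3: C(30,3)·0.25^3·0.75^27 = 0.02685
  k=4: C(30,4)·0.25^4·0.75^26 = 0.06042
P(X ≤ 4) = 0.09787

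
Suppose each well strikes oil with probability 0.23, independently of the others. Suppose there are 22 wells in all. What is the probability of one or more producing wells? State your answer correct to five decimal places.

P(at least one) = 1 − P(none) = 1 − (1 − 0.23)^22
= 1 − 0.0031827 = 0.9968173

0.99682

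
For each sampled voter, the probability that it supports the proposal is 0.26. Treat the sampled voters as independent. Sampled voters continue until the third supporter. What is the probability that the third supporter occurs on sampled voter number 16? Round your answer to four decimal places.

Y = trial on which the third success occurs; negative binomial, r=3, p=0.26.
P(Y=16) = C(15,2) · p^3 · (1−p)^13
= 105 · 0.017576 · 0.019953 = 0.036823

0.0368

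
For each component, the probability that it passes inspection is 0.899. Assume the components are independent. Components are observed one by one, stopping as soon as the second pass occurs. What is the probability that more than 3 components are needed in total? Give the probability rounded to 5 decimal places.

Needing more than 3 components ⇔ fewer than 2 successes in the first 3. With X ~ Binomial(3, 0.899), P(Y > 3) = P(X ≤ 1).
  k=0: C(3,0)·0.899^0·0.101^3 = 0.0010303
  k=1: C(3,1)·0.899^1·0.101^2 = 0.0275121
P(X ≤ 1) = 0.0285424

0.02854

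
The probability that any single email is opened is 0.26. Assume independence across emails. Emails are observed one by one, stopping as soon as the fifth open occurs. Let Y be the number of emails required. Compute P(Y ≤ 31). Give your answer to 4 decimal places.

Finishing within 31 emails ⇔ at least 5 successes in the first 31. With X ~ Binomial(31, 0.26), P(Y ≤ 31) = 1 − P(X ≤ 4).
  k=0: C(31,0)·0.26^0·0.74^31 = 0.000088
  k=1: C(31,1)·0.26^1·0.74^30 = 0.000962
  k=2: C(31,2)·0.26^2·0.74^29 = 0.005071
  k=3: C(31,3)·0.26^3·0.74^28 = 0.017224
  k=4: C(31,4)·0.26^4·0.74^27 = 0.042362
1 − 0.065708 = 0.934292

0.9343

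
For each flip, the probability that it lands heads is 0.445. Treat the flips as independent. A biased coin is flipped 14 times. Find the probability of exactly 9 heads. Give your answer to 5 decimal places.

X ~ Binomial(n=14, p=0.445).
P(X=9) = C(14,9) · p^9 · (1−p)^5
= 2002 · 0.00068429 · 0.052658 = 0.0721388

0.07214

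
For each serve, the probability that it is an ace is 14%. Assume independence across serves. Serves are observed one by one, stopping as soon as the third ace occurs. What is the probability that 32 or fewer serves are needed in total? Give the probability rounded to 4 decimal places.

Finishing within 32 serves ⇔ at least 3 successes in the first 32. With X ~ Binomial(32, 0.14), P(Y ≤ 32) = 1 − P(X ≤ 2).
  k=0: C(32,0)·0.14^0·0.86^32 = 0.008016
  k=1: C(32,1)·0.14^1·0.86^31 = 0.041757
  k=2: C(32,2)·0.14^2·0.86^30 = 0.105364
1 − 0.155137 = 0.844863

0.8449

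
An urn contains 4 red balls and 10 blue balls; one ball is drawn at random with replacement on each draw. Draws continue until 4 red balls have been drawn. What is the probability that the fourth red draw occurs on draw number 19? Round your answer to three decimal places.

Y = trial on which the fourth success occurs; negative binomial, r=4, p=0.285714.
P(Y=19) = C(18,3) · p^4 · (1−p)^15
= 816 · 0.0066639 · 0.0064281 = 0.03495

0.035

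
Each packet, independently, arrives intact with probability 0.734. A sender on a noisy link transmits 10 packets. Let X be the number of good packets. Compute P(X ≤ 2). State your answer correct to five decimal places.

X ~ Binomial(10, 0.734); P(X ≤ 2) = Σ C(10,k) p^k (1−p)^(10−k) over k:
  k=0: C(10,0)·0.734^0·0.266^10 = 0.0000018
  k=1: C(10,1)·0.734^1·0.266^9 = 0.0000489
  k=2: C(10,2)·0.734^2·0.266^8 = 0.0006077
Total = 0.0006584

0.00066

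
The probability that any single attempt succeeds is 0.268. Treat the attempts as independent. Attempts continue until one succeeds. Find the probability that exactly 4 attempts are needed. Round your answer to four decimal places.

Geometric (trials to first success), p = 0.268.
P(Y = 4) = (1−p)^3 · p = 0.39222 · 0.268 = 0.105116

0.1051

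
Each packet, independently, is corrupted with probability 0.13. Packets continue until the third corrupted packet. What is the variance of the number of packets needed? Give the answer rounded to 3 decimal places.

Y = total packets until the third success; negative binomial with r=3, p=0.13.
Var(Y) = r(1−p)/p² = 3·0.87 / 0.13² = 154.43787

154.438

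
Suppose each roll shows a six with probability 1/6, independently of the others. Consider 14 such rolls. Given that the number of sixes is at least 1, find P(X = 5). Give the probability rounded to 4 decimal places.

0.0541

X ~ Binomial(14, 0.166667). Want P(X=5 | X≥1) = P(X=5) / P(X≥1).
P(X=5) = C(14,5)·0.166667^5·0.833333^9 = 0.049897
P(X≥1) = 1 − 0.077887 = 0.922113
Ratio = 0.049897 / 0.922113 = 0.054112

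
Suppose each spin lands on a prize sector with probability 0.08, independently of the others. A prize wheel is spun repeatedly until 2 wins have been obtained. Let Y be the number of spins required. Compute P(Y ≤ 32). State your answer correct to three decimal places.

Finishing within 32 spins ⇔ at least 2 successes in the first 32. With X ~ Binomial(32, 0.08), P(Y ≤ 32) = 1 − P(X ≤ 1).
  k=0: C(32,0)·0.08^0·0.92^32 = 0.06938
  k=1: C(32,1)·0.08^1·0.92^31 = 0.19305
1 − 0.26242 = 0.73758

0.738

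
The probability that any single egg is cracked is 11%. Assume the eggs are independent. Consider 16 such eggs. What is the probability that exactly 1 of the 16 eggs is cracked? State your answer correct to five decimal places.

X ~ Binomial(n=16, p=0.11).
P(X=1) = C(16,1) · p^1 · (1−p)^15
= 16 · 0.11 · 0.17412 = 0.3064522

0.30645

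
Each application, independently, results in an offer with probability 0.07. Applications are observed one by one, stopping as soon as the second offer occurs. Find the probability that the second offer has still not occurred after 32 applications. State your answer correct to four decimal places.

Needing more than 32 applications ⇔ fewer than 2 successes in the first 32. With X ~ Binomial(32, 0.07), P(Y > 32) = P(X ≤ 1).
  k=0: C(32,0)·0.07^0·0.93^32 = 0.098052
  k=1: C(32,1)·0.07^1·0.93^31 = 0.236167
P(X ≤ 1) = 0.334219

0.3342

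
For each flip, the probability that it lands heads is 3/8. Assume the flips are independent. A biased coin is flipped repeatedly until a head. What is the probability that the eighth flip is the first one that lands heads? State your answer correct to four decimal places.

0.0140

Geometric (trials to first success), p = 0.375.
P(Y = 8) = (1−p)^7 · p = 0.037253 · 0.375 = 0.013970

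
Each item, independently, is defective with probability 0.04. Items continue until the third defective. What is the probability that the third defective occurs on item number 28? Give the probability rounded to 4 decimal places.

Y = trial on which the third success occurs; negative binomial, r=3, p=0.04.
P(Y=28) = C(27,2) · p^3 · (1−p)^25
= 351 · 6.4e-05 · 0.3604 = 0.008096

0.0081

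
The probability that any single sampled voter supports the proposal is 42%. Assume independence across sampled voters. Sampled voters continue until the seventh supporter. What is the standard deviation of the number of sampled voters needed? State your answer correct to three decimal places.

4.797

Y = total sampled voters until the seventh success; negative binomial with r=7, p=0.42.
SD(Y) = √[r(1−p)/p²] = √(23.01587) = 4.79749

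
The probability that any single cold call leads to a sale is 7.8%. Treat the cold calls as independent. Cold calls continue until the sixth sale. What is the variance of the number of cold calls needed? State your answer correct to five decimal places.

909.27022

Y = total cold calls until the sixth success; negative binomial with r=6, p=0.078.
Var(Y) = r(1−p)/p² = 6·0.922 / 0.078² = 909.2702170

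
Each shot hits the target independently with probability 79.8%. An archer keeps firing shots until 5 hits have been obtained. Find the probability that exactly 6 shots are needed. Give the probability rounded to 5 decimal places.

Y = trial on which the fifth success occurs; negative binomial, r=5, p=0.798.
P(Y=6) = C(5,4) · p^5 · (1−p)^1
= 5 · 0.3236 · 0.202 = 0.3268405

0.32684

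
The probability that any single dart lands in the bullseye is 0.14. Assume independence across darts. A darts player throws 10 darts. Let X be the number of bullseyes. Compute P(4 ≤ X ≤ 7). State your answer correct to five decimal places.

0.03996

X ~ Binomial(10, 0.14); P(4 ≤ X ≤ 7) = Σ C(10,k) p^k (1−p)^(10−k) over k:
  k=4: C(10,4)·0.14^4·0.86^6 = 0.0326379
  k=5: C(10,5)·0.14^5·0.86^5 = 0.0063758
  k=6: C(10,6)·0.14^6·0.86^4 = 0.0008649
  k=7: C(10,7)·0.14^7·0.86^3 = 0.0000805
Total = 0.0399591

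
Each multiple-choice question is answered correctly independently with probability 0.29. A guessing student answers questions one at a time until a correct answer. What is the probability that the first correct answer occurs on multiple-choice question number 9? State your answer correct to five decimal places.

0.01873

Geometric (trials to first success), p = 0.29.
P(Y = 9) = (1−p)^8 · p = 0.064575 · 0.29 = 0.0187269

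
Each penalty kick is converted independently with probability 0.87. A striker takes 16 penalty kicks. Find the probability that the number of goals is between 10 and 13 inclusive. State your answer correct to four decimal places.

X ~ Binomial(16, 0.87); P(10 ≤ X ≤ 13) = Σ C(16,k) p^k (1−p)^(16−k) over k:
  k=10: C(16,10)·0.87^10·0.13^6 = 0.009602
  k=11: C(16,11)·0.87^11·0.13^5 = 0.035052
  k=12: C(16,12)·0.87^12·0.13^4 = 0.097741
  k=13: C(16,13)·0.87^13·0.13^3 = 0.201265
Total = 0.343660

0.3437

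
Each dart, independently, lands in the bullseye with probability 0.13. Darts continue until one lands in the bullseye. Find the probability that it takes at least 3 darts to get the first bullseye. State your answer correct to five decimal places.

0.75690

Y = number of darts to the first success; geometric, p = 0.13.
P(Y > 2) = P(first 2 all fail) = (1−p)^2 = 0.7569000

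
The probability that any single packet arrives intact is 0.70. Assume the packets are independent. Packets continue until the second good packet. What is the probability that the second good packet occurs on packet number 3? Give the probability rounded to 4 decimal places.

0.2940

Y = trial on which the second success occurs; negative binomial, r=2, p=0.70.
P(Y=3) = C(2,1) · p^2 · (1−p)^1
= 2 · 0.49 · 0.3 = 0.294000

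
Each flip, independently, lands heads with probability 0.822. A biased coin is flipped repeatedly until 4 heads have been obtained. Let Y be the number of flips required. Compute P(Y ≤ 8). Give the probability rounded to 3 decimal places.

0.994

Finishing within 8 flips ⇔ at least 4 successes in the first 8. With X ~ Binomial(8, 0.822), P(Y ≤ 8) = 1 − P(X ≤ 3).
  k=0: C(8,0)·0.822^0·0.178^8 = 0.00000
  k=1: C(8,1)·0.822^1·0.178^7 = 0.00004
  k=2: C(8,2)·0.822^2·0.178^6 = 0.00060
  k=3: C(8,3)·0.822^3·0.178^5 = 0.00556
1 − 0.00620 = 0.99380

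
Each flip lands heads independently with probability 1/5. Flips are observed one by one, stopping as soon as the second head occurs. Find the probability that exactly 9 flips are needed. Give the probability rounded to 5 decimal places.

Y = trial on which the second success occurs; negative binomial, r=2, p=0.20.
P(Y=9) = C(8,1) · p^2 · (1−p)^7
= 8 · 0.04 · 0.20972 = 0.0671089

0.06711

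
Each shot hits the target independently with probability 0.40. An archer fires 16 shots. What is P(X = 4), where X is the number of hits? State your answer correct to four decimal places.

0.1014

X ~ Binomial(n=16, p=0.40).
P(X=4) = C(16,4) · p^4 · (1−p)^12
= 1820 · 0.0256 · 0.0021768 = 0.101421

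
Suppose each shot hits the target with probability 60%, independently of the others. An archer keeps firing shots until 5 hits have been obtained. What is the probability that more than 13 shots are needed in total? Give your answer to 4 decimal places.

Needing more than 13 shots ⇔ fewer than 5 successes in the first 13. With X ~ Binomial(13, 0.60), P(Y > 13) = P(X ≤ 4).
  k=0: C(13,0)·0.60^0·0.40^13 = 0.000007
  k=1: C(13,1)·0.60^1·0.40^12 = 0.000131
  k=2: C(13,2)·0.60^2·0.40^11 = 0.001178
  k=3: C(13,3)·0.60^3·0.40^10 = 0.006478
  k=4: C(13,4)·0.60^4·0.40^9 = 0.024291
P(X ≤ 4) = 0.032084

0.0321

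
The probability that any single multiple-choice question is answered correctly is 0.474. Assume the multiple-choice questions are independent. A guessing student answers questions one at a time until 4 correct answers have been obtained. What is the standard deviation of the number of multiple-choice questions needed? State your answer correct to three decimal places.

Y = total multiple-choice questions until the fourth success; negative binomial with r=4, p=0.474.
SD(Y) = √[r(1−p)/p²] = √(9.36460) = 3.06016

3.060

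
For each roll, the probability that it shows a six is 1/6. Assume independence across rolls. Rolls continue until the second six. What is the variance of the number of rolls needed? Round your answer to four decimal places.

Y = total rolls until the second success; negative binomial with r=2, p=0.166667.
Var(Y) = r(1−p)/p² = 2·0.833333 / 0.166667² = 60.000000

60.0000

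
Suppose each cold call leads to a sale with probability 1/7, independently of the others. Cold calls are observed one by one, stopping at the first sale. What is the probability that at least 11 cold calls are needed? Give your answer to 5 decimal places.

Y = number of cold calls to the first success; geometric, p = 0.142857.
P(Y > 10) = P(first 10 all fail) = (1−p)^10 = 0.2140583

0.21406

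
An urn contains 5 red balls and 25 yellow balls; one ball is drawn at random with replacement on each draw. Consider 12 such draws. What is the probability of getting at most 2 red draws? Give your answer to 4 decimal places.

0.6774

X ~ Binomial(12, 0.166667); P(X ≤ 2) = Σ C(12,k) p^k (1−p)^(12−k) over k:
  k=0: C(12,0)·0.166667^0·0.833333^12 = 0.112157
  k=1: C(12,1)·0.166667^1·0.833333^11 = 0.269176
  k=2: C(12,2)·0.166667^2·0.833333^10 = 0.296094
Total = 0.677426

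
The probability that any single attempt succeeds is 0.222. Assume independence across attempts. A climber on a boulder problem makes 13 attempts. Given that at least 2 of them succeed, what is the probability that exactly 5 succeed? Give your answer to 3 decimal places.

0.114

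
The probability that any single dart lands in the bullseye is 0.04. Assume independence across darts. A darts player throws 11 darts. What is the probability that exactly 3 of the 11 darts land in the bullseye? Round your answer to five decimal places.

0.00762

X ~ Binomial(n=11, p=0.04).
P(X=3) = C(11,3) · p^3 · (1−p)^8
= 165 · 6.4e-05 · 0.72139 = 0.0076179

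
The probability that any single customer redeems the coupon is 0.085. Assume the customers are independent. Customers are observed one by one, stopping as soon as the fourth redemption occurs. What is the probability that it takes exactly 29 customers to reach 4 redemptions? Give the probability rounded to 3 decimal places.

0.019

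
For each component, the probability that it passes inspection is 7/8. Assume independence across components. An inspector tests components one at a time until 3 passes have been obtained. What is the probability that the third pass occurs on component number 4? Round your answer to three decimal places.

0.251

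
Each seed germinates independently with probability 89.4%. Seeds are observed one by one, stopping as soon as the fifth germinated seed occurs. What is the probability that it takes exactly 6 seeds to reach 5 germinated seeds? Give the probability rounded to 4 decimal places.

0.3027

Y = trial on which the fifth success occurs; negative binomial, r=5, p=0.894.
P(Y=6) = C(5,4) · p^5 · (1−p)^1
= 5 · 0.57107 · 0.106 = 0.302666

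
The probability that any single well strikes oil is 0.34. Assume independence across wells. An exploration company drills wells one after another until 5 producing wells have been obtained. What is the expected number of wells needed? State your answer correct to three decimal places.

Y = total wells until the fifth success; negative binomial with r=5, p=0.34.
E[Y] = r / p = 5 / 0.34 = 14.70588

14.706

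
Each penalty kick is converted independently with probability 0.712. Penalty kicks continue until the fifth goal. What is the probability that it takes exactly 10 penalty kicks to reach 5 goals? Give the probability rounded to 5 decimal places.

Y = trial on which the fifth success occurs; negative binomial, r=5, p=0.712.
P(Y=10) = C(9,4) · p^5 · (1−p)^5
= 126 · 0.18298 · 0.0019814 = 0.0456807

0.04568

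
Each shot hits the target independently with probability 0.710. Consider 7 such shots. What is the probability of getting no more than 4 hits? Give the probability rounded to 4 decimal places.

0.3304

X ~ Binomial(7, 0.71); P(X ≤ 4) = Σ C(7,k) p^k (1−p)^(7−k) over k:
  k=0: C(7,0)·0.71^0·0.29^7 = 0.000172
  k=1: C(7,1)·0.71^1·0.29^6 = 0.002956
  k=2: C(7,2)·0.71^2·0.29^5 = 0.021713
  k=3: C(7,3)·0.71^3·0.29^4 = 0.088600
  k=4: C(7,4)·0.71^4·0.29^3 = 0.216918
Total = 0.330360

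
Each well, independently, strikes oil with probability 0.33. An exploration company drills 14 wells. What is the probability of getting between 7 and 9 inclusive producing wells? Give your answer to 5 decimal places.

0.13940

X ~ Binomial(14, 0.33); P(7 ≤ X ≤ 9) = Σ C(14,k) p^k (1−p)^(14−k) over k:
  k=7: C(14,7)·0.33^7·0.67^7 = 0.0886479
  k=8: C(14,8)·0.33^8·0.67^6 = 0.0382046
  k=9: C(14,9)·0.33^9·0.67^5 = 0.0125448
Total = 0.1393973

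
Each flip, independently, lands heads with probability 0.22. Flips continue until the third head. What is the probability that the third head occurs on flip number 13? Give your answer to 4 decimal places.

0.0586

Y = trial on which the third success occurs; negative binomial, r=3, p=0.22.
P(Y=13) = C(12,2) · p^3 · (1−p)^10
= 66 · 0.010648 · 0.083358 = 0.058581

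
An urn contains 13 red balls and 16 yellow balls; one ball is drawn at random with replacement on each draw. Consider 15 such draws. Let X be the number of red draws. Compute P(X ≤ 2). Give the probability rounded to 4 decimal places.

X ~ Binomial(15, 0.448276); P(X ≤ 2) = Σ C(15,k) p^k (1−p)^(15−k) over k:
  k=0: C(15,0)·0.448276^0·0.551724^15 = 0.000134
  k=1: C(15,1)·0.448276^1·0.551724^14 = 0.001628
  k=2: C(15,2)·0.448276^2·0.551724^13 = 0.009261
Total = 0.011023

0.0110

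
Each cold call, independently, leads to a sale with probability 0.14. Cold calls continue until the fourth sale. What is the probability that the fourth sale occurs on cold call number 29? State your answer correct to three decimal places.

0.029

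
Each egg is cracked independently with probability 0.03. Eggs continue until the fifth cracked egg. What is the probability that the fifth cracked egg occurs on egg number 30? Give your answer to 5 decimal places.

Y = trial on which the fifth success occurs; negative binomial, r=5, p=0.03.
P(Y=30) = C(29,4) · p^5 · (1−p)^25
= 23751 · 2.43e-08 · 0.46697 = 0.0002695

0.00027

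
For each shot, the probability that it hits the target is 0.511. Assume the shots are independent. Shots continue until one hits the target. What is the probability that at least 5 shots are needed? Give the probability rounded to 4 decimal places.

Y = number of shots to the first success; geometric, p = 0.511.
P(Y > 4) = P(first 4 all fail) = (1−p)^4 = 0.057179

0.0572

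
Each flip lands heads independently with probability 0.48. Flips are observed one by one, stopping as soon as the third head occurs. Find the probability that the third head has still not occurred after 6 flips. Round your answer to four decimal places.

0.3820

Needing more than 6 flips ⇔ fewer than 3 successes in the first 6. With X ~ Binomial(6, 0.48), P(Y > 6) = P(X ≤ 2).
  k=0: C(6,0)·0.48^0·0.52^6 = 0.019771
  k=1: C(6,1)·0.48^1·0.52^5 = 0.109499
  k=2: C(6,2)·0.48^2·0.52^4 = 0.252689
P(X ≤ 2) = 0.381959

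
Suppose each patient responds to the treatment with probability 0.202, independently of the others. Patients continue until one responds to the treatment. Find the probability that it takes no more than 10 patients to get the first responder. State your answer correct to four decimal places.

0.8953

Y = number of patients to the first success; geometric, p = 0.202.
P(Y ≤ 10) = 1 − (1−p)^10 = 1 − 0.104720 = 0.895280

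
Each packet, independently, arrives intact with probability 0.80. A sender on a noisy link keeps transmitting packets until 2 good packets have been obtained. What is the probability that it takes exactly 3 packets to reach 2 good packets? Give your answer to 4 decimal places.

0.2560

Y = trial on which the second success occurs; negative binomial, r=2, p=0.80.
P(Y=3) = C(2,1) · p^2 · (1−p)^1
= 2 · 0.64 · 0.2 = 0.256000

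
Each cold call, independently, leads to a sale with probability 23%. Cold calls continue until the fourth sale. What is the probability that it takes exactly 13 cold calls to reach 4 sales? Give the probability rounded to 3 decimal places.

0.059

Y = trial on which the fourth success occurs; negative binomial, r=4, p=0.23.
P(Y=13) = C(12,3) · p^4 · (1−p)^9
= 220 · 0.0027984 · 0.095152 = 0.05858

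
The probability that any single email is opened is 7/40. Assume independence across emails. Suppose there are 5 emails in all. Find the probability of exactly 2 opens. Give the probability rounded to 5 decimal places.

0.17196

X ~ Binomial(n=5, p=0.175).
P(X=2) = C(5,2) · p^2 · (1−p)^3
= 10 · 0.030625 · 0.56152 = 0.1719642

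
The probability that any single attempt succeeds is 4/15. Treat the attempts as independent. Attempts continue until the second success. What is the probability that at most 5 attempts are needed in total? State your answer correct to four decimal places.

Finishing within 5 attempts ⇔ at least 2 successes in the first 5. With X ~ Binomial(5, 0.266667), P(Y ≤ 5) = 1 − P(X ≤ 1).
  k=0: C(5,0)·0.266667^0·0.733333^5 = 0.212084
  k=1: C(5,1)·0.266667^1·0.733333^4 = 0.385607
1 − 0.597690 = 0.402310

0.4023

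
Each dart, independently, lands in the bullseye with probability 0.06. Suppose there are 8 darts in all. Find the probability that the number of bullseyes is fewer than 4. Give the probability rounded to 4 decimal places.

0.9993

X ~ Binomial(8, 0.06); P(X ≤ 3) = Σ C(8,k) p^k (1−p)^(8−k) over k:
  k=0: C(8,0)·0.06^0·0.94^8 = 0.609569
  k=1: C(8,1)·0.06^1·0.94^7 = 0.311269
  k=2: C(8,2)·0.06^2·0.94^6 = 0.069539
  k=3: C(8,3)·0.06^3·0.94^5 = 0.008877
Total = 0.999254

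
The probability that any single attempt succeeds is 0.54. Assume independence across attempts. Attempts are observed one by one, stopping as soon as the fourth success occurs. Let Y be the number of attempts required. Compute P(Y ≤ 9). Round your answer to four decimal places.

Finishing within 9 attempts ⇔ at least 4 successes in the first 9. With X ~ Binomial(9, 0.54), P(Y ≤ 9) = 1 − P(X ≤ 3).
  k=0: C(9,0)·0.54^0·0.46^9 = 0.000922
  k=1: C(9,1)·0.54^1·0.46^8 = 0.009743
  k=2: C(9,2)·0.54^2·0.46^7 = 0.045750
  k=3: C(9,3)·0.54^3·0.46^6 = 0.125316
1 − 0.181732 = 0.818268

0.8183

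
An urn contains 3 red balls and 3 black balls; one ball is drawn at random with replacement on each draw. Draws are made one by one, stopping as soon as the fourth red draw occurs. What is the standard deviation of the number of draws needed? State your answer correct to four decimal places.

Y = total draws until the fourth success; negative binomial with r=4, p=0.50.
SD(Y) = √[r(1−p)/p²] = √(8.000000) = 2.828427

2.8284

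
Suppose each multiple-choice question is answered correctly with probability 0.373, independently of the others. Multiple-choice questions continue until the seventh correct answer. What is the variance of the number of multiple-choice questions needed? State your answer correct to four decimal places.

31.5463

Y = total multiple-choice questions until the seventh success; negative binomial with r=7, p=0.373.
Var(Y) = r(1−p)/p² = 7·0.627 / 0.373² = 31.546263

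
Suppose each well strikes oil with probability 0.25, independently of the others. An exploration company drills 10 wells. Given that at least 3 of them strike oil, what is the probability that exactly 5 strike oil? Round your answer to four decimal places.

0.1231

X ~ Binomial(10, 0.25). Want P(X=5 | X≥3) = P(X=5) / P(X≥3).
P(X=5) = C(10,5)·0.25^5·0.75^5 = 0.058399
P(X≥3) = 1 − 0.056314 − 0.187712 − 0.281568 = 0.474407
Ratio = 0.058399 / 0.474407 = 0.123099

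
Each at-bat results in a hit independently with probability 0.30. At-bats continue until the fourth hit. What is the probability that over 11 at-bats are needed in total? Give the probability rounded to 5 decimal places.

0.56956

Needing more than 11 at-bats ⇔ fewer than 4 successes in the first 11. With X ~ Binomial(11, 0.30), P(Y > 11) = P(X ≤ 3).
  k=0: C(11,0)·0.30^0·0.70^11 = 0.0197733
  k=1: C(11,1)·0.30^1·0.70^10 = 0.0932168
  k=2: C(11,2)·0.30^2·0.70^9 = 0.1997504
  k=3: C(11,3)·0.30^3·0.70^8 = 0.2568219
P(X ≤ 3) = 0.5695623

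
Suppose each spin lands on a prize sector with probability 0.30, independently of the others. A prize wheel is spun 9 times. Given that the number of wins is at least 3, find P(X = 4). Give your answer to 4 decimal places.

X ~ Binomial(9, 0.30). Want P(X=4 | X≥3) = P(X=4) / P(X≥3).
P(X=4) = C(9,4)·0.30^4·0.70^5 = 0.171532
P(X≥3) = 1 − 0.040354 − 0.155650 − 0.266828 = 0.537169
Ratio = 0.171532 / 0.537169 = 0.319326

0.3193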